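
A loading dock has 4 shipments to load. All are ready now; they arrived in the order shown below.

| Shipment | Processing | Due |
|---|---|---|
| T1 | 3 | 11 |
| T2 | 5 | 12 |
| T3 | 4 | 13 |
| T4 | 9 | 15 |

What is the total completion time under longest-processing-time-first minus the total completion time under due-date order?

LPT (decreasing processing time): T4 T2 T3 T1.
T4: 0→9
T2: 9→14
T3: 14→18
T1: 18→21
Sum = 9+14+18+21 = 62.
EDD (increasing due date): T1 T2 T3 T4.
T1: 0→3
T2: 3→8
T3: 8→12
T4: 12→21
Sum = 3+8+12+21 = 44.
Difference = 62 − 44 = 18.

18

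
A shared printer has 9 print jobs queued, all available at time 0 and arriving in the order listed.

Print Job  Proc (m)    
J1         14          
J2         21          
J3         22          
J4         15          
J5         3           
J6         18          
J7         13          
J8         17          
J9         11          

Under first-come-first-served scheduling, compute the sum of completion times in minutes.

FIFO (arrival order): J1 J2 J3 J4 J5 J6 J7 J8 J9.
J1: 0→14
J2: 14→35
J3: 35→57
J4: 57→72
J5: 72→75
J6: 75→93
J7: 93→106
J8: 106→123
J9: 123→134
Sum = 14+35+57+72+75+93+106+123+134 = 709.

709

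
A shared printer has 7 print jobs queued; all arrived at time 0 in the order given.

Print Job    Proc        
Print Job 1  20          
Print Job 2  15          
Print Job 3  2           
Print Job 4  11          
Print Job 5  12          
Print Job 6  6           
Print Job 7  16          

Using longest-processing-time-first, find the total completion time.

406

LPT (decreasing processing time): Print Job 1 Print Job 7 Print Job 2 Print Job 5 Print Job 4 Print Job 6 Print Job 3.
Print Job 1: 0→20
Print Job 7: 20→36
Print Job 2: 36→51
Print Job 5: 51→63
Print Job 4: 63→74
Print Job 6: 74→80
Print Job 3: 80→82
Sum = 20+36+51+63+74+80+82 = 406.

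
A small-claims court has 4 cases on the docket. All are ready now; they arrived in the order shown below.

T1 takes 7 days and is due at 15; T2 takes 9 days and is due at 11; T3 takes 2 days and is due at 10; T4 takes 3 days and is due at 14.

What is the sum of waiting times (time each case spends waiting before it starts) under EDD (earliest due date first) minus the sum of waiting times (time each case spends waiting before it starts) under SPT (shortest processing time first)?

EDD (increasing due date): T3 T2 T4 T1.
T3: waits 0, runs 0→2
T2: waits 2, runs 2→11
T4: waits 11, runs 11→14
T1: waits 14, runs 14→21
Sum = 0+2+11+14 = 27.
SPT (increasing processing time): T3 T4 T1 T2.
T3: waits 0, runs 0→2
T4: waits 2, runs 2→5
T1: waits 5, runs 5→12
T2: waits 12, runs 12→21
Sum = 0+2+5+12 = 19.
Difference = 27 − 19 = 8.

8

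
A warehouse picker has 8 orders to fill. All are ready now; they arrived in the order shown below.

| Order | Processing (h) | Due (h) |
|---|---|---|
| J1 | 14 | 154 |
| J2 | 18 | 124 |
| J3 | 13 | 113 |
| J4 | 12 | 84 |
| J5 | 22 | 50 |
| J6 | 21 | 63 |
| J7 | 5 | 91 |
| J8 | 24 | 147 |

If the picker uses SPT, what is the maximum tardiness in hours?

55

SPT (increasing processing time): J7 J4 J3 J1 J2 J6 J5 J8.
J7: 0→5, due 91, tardiness 0
J4: 5→17, due 84, tardiness 0
J3: 17→30, due 113, tardiness 0
J1: 30→44, due 154, tardiness 0
J2: 44→62, due 124, tardiness 0
J6: 62→83, due 63, tardiness 20
J5: 83→105, due 50, tardiness 55
J8: 105→129, due 147, tardiness 0
Maximum = 55.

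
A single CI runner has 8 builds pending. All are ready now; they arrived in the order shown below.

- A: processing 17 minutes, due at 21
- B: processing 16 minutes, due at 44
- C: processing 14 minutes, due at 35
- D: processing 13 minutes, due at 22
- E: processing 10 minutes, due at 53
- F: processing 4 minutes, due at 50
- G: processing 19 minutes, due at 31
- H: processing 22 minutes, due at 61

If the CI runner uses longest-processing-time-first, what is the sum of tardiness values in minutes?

LPT (decreasing processing time): H G A B C D E F.
H: 0→22, due 61, tardiness 0
G: 22→41, due 31, tardiness 10
A: 41→58, due 21, tardiness 37
B: 58→74, due 44, tardiness 30
C: 74→88, due 35, tardiness 53
D: 88→101, due 22, tardiness 79
E: 101→111, due 53, tardiness 58
F: 111→115, due 50, tardiness 65
Sum = 0+10+37+30+53+79+58+65 = 332.

332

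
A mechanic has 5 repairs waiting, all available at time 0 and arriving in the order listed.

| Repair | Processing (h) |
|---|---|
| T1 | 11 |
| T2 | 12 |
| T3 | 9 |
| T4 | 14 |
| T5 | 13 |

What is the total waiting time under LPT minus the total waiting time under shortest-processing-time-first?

24

LPT (decreasing processing time): T4 T5 T2 T1 T3.
T4: waits 0, runs 0→14
T5: waits 14, runs 14→27
T2: waits 27, runs 27→39
T1: waits 39, runs 39→50
T3: waits 50, runs 50→59
Sum = 0+14+27+39+50 = 130.
SPT (increasing processing time): T3 T1 T2 T5 T4.
T3: waits 0, runs 0→9
T1: waits 9, runs 9→20
T2: waits 20, runs 20→32
T5: waits 32, runs 32→45
T4: waits 45, runs 45→59
Sum = 0+9+20+32+45 = 106.
Difference = 130 − 106 = 24.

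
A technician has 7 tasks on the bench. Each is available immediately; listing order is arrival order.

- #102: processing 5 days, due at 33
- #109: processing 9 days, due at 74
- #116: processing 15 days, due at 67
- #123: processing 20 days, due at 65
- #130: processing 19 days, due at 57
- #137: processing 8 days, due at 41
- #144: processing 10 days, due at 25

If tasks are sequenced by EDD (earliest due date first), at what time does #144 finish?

10

EDD (increasing due date): #144 #102 #137 #130 #123 #116 #109.
#144: 0→10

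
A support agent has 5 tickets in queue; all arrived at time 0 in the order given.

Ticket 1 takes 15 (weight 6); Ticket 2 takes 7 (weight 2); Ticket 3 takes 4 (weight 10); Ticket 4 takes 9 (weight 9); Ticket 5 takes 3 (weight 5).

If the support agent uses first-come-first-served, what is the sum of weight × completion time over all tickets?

899

FIFO (arrival order): Ticket 1 Ticket 2 Ticket 3 Ticket 4 Ticket 5.
Ticket 1: finishes 15, weight 6, w·C = 90
Ticket 2: finishes 22, weight 2, w·C = 44
Ticket 3: finishes 26, weight 10, w·C = 260
Ticket 4: finishes 35, weight 9, w·C = 315
Ticket 5: finishes 38, weight 5, w·C = 190
Sum = 90+44+260+315+190 = 899.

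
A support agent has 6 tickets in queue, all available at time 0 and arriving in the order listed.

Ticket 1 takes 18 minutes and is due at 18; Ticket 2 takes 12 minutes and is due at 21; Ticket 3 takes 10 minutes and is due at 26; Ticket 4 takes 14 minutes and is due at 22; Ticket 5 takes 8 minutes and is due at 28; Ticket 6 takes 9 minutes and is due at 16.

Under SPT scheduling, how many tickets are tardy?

5

SPT (increasing processing time): Ticket 5 Ticket 6 Ticket 3 Ticket 2 Ticket 4 Ticket 1.
Ticket 5: 0→8, due 28, tardiness 0
Ticket 6: 8→17, due 16, tardiness 1
Ticket 3: 17→27, due 26, tardiness 1
Ticket 2: 27→39, due 21, tardiness 18
Ticket 4: 39→53, due 22, tardiness 31
Ticket 1: 53→71, due 18, tardiness 53
Late tickets: 5.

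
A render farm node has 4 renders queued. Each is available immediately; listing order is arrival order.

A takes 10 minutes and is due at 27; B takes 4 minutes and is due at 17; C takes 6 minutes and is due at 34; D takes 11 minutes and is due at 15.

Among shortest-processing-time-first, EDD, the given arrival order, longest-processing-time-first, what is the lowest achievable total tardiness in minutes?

0

SPT (increasing processing time): B C A D.
B: 0→4, due 17, tardiness 0
C: 4→10, due 34, tardiness 0
A: 10→20, due 27, tardiness 0
D: 20→31, due 15, tardiness 16
Sum = 0+0+0+16 = 16.
EDD (increasing due date): D B A C.
D: 0→11, due 15, tardiness 0
B: 11→15, due 17, tardiness 0
A: 15→25, due 27, tardiness 0
C: 25→31, due 34, tardiness 0
Sum = 0+0+0+0 = 0.
FIFO (arrival order): A B C D.
A: 0→10, due 27, tardiness 0
B: 10→14, due 17, tardiness 0
C: 14→20, due 34, tardiness 0
D: 20→31, due 15, tardiness 16
Sum = 0+0+0+16 = 16.
LPT (decreasing processing time): D A C B.
D: 0→11, due 15, tardiness 0
A: 11→21, due 27, tardiness 0
C: 21→27, due 34, tardiness 0
B: 27→31, due 17, tardiness 14
Sum = 0+0+0+14 = 14.
SPT 16, EDD 0, FIFO 16, LPT 14 → minimum 0.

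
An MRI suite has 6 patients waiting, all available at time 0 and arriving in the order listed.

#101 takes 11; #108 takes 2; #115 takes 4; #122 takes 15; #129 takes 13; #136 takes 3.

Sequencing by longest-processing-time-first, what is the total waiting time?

171

LPT (decreasing processing time): #122 #129 #101 #115 #136 #108.
#122: waits 0, runs 0→15
#129: waits 15, runs 15→28
#101: waits 28, runs 28→39
#115: waits 39, runs 39→43
#136: waits 43, runs 43→46
#108: waits 46, runs 46→48
Sum = 0+15+28+39+43+46 = 171.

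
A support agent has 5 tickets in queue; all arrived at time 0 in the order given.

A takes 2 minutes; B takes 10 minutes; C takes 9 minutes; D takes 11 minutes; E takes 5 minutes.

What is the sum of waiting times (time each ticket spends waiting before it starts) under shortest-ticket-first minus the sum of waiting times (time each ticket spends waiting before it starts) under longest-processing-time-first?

-46

SPT (increasing processing time): A E C B D.
A: waits 0, runs 0→2
E: waits 2, runs 2→7
C: waits 7, runs 7→16
B: waits 16, runs 16→26
D: waits 26, runs 26→37
Sum = 0+2+7+16+26 = 51.
LPT (decreasing processing time): D B C E A.
D: waits 0, runs 0→11
B: waits 11, runs 11→21
C: waits 21, runs 21→30
E: waits 30, runs 30→35
A: waits 35, runs 35→37
Sum = 0+11+21+30+35 = 97.
Difference = 51 − 97 = -46.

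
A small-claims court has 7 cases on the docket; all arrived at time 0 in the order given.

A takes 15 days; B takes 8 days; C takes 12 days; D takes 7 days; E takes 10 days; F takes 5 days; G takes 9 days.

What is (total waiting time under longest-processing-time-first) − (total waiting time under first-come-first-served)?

16

LPT (decreasing processing time): A C E G B D F.
A: waits 0, runs 0→15
C: waits 15, runs 15→27
E: waits 27, runs 27→37
G: waits 37, runs 37→46
B: waits 46, runs 46→54
D: waits 54, runs 54→61
F: waits 61, runs 61→66
Sum = 0+15+27+37+46+54+61 = 240.
FIFO (arrival order): A B C D E F G.
A: waits 0, runs 0→15
B: waits 15, runs 15→23
C: waits 23, runs 23→35
D: waits 35, runs 35→42
E: waits 42, runs 42→52
F: waits 52, runs 52→57
G: waits 57, runs 57→66
Sum = 0+15+23+35+42+52+57 = 224.
Difference = 240 − 224 = 16.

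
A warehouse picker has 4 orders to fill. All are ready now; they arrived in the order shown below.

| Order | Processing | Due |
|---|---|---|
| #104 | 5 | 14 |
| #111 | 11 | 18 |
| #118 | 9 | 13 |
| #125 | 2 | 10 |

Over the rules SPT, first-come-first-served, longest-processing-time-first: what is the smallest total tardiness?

12

SPT (increasing processing time): #125 #104 #118 #111.
#125: 0→2, due 10, tardiness 0
#104: 2→7, due 14, tardiness 0
#118: 7→16, due 13, tardiness 3
#111: 16→27, due 18, tardiness 9
Sum = 0+0+3+9 = 12.
FIFO (arrival order): #104 #111 #118 #125.
#104: 0→5, due 14, tardiness 0
#111: 5→16, due 18, tardiness 0
#118: 16→25, due 13, tardiness 12
#125: 25→27, due 10, tardiness 17
Sum = 0+0+12+17 = 29.
LPT (decreasing processing time): #111 #118 #104 #125.
#111: 0→11, due 18, tardiness 0
#118: 11→20, due 13, tardiness 7
#104: 20→25, due 14, tardiness 11
#125: 25→27, due 10, tardiness 17
Sum = 0+7+11+17 = 35.
SPT 12, FIFO 29, LPT 35 → minimum 12.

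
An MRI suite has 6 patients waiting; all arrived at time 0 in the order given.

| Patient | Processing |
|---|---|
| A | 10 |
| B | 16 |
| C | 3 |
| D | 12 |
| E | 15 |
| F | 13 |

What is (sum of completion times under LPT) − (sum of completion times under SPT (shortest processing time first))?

81

LPT (decreasing processing time): B E F D A C.
B: 0→16
E: 16→31
F: 31→44
D: 44→56
A: 56→66
C: 66→69
Sum = 16+31+44+56+66+69 = 282.
SPT (increasing processing time): C A D F E B.
C: 0→3
A: 3→13
D: 13→25
F: 25→38
E: 38→53
B: 53→69
Sum = 3+13+25+38+53+69 = 201.
Difference = 282 − 201 = 81.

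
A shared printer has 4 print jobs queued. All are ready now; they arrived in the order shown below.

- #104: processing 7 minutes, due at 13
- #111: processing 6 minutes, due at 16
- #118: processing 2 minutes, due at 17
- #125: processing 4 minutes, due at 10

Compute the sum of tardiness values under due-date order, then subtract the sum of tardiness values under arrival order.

-6

EDD (increasing due date): #125 #104 #111 #118.
#125: 0→4, due 10, tardiness 0
#104: 4→11, due 13, tardiness 0
#111: 11→17, due 16, tardiness 1
#118: 17→19, due 17, tardiness 2
Sum = 0+0+1+2 = 3.
FIFO (arrival order): #104 #111 #118 #125.
#104: 0→7, due 13, tardiness 0
#111: 7→13, due 16, tardiness 0
#118: 13→15, due 17, tardiness 0
#125: 15→19, due 10, tardiness 9
Sum = 0+0+0+9 = 9.
Difference = 3 − 9 = -6.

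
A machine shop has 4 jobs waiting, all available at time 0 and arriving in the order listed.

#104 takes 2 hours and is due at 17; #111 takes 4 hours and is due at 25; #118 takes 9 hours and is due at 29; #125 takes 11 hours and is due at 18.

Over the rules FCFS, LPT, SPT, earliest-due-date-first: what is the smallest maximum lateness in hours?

FIFO (arrival order): #104 #111 #118 #125.
#104: 0→2, due 17, lateness -15
#111: 2→6, due 25, lateness -19
#118: 6→15, due 29, lateness -14
#125: 15→26, due 18, lateness 8
Maximum = 8.
LPT (decreasing processing time): #125 #118 #111 #104.
#125: 0→11, due 18, lateness -7
#118: 11→20, due 29, lateness -9
#111: 20→24, due 25, lateness -1
#104: 24→26, due 17, lateness 9
Maximum = 9.
SPT (increasing processing time): #104 #111 #118 #125.
#104: 0→2, due 17, lateness -15
#111: 2→6, due 25, lateness -19
#118: 6→15, due 29, lateness -14
#125: 15→26, due 18, lateness 8
Maximum = 8.
EDD (increasing due date): #104 #125 #111 #118.
#104: 0→2, due 17, lateness -15
#125: 2→13, due 18, lateness -5
#111: 13→17, due 25, lateness -8
#118: 17→26, due 29, lateness -3
Maximum = -3.
FIFO 8, LPT 9, SPT 8, EDD -3 → minimum -3.

-3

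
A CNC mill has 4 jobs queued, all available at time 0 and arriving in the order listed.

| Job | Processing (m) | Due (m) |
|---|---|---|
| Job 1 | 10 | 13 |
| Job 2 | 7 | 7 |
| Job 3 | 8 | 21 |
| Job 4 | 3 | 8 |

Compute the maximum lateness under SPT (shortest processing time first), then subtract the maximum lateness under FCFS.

SPT (increasing processing time): Job 4 Job 2 Job 3 Job 1.
Job 4: 0→3, due 8, lateness -5
Job 2: 3→10, due 7, lateness 3
Job 3: 10→18, due 21, lateness -3
Job 1: 18→28, due 13, lateness 15
Maximum = 15.
FIFO (arrival order): Job 1 Job 2 Job 3 Job 4.
Job 1: 0→10, due 13, lateness -3
Job 2: 10→17, due 7, lateness 10
Job 3: 17→25, due 21, lateness 4
Job 4: 25→28, due 8, lateness 20
Maximum = 20.
Difference = 15 − 20 = -5.

-5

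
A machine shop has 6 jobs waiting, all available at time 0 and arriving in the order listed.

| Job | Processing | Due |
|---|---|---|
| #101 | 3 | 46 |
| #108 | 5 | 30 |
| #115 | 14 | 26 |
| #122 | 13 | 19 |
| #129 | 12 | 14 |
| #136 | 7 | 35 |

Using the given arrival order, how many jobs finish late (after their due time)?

FIFO (arrival order): #101 #108 #115 #122 #129 #136.
#101: 0→3, due 46, tardiness 0
#108: 3→8, due 30, tardiness 0
#115: 8→22, due 26, tardiness 0
#122: 22→35, due 19, tardiness 16
#129: 35→47, due 14, tardiness 33
#136: 47→54, due 35, tardiness 19
Late jobs: 3.

3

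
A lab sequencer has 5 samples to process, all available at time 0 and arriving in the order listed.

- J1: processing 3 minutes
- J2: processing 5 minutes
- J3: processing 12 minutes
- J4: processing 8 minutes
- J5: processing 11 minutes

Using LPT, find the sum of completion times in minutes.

141

LPT (decreasing processing time): J3 J5 J4 J2 J1.
J3: 0→12
J5: 12→23
J4: 23→31
J2: 31→36
J1: 36→39
Sum = 12+23+31+36+39 = 141.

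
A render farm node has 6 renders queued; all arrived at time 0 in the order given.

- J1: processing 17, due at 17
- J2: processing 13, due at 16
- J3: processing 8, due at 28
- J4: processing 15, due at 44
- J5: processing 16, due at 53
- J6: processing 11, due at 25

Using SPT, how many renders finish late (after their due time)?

SPT (increasing processing time): J3 J6 J2 J4 J5 J1.
J3: 0→8, due 28, tardiness 0
J6: 8→19, due 25, tardiness 0
J2: 19→32, due 16, tardiness 16
J4: 32→47, due 44, tardiness 3
J5: 47→63, due 53, tardiness 10
J1: 63→80, due 17, tardiness 63
Late renders: 4.

4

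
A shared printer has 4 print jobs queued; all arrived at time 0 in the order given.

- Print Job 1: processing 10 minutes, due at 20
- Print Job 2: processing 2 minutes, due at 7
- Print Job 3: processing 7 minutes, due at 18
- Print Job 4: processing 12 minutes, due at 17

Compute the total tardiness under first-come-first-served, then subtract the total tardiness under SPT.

FIFO (arrival order): Print Job 1 Print Job 2 Print Job 3 Print Job 4.
Print Job 1: 0→10, due 20, tardiness 0
Print Job 2: 10→12, due 7, tardiness 5
Print Job 3: 12→19, due 18, tardiness 1
Print Job 4: 19→31, due 17, tardiness 14
Sum = 0+5+1+14 = 20.
SPT (increasing processing time): Print Job 2 Print Job 3 Print Job 1 Print Job 4.
Print Job 2: 0→2, due 7, tardiness 0
Print Job 3: 2→9, due 18, tardiness 0
Print Job 1: 9→19, due 20, tardiness 0
Print Job 4: 19→31, due 17, tardiness 14
Sum = 0+0+0+14 = 14.
Difference = 20 − 14 = 6.

6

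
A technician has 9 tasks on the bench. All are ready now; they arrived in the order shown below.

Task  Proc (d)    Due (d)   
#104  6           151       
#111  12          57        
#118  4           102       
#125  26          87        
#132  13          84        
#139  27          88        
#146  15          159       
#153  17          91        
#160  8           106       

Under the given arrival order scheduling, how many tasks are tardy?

2

FIFO (arrival order): #104 #111 #118 #125 #132 #139 #146 #153 #160.
#104: 0→6, due 151, tardiness 0
#111: 6→18, due 57, tardiness 0
#118: 18→22, due 102, tardiness 0
#125: 22→48, due 87, tardiness 0
#132: 48→61, due 84, tardiness 0
#139: 61→88, due 88, tardiness 0
#146: 88→103, due 159, tardiness 0
#153: 103→120, due 91, tardiness 29
#160: 120→128, due 106, tardiness 22
Late tasks: 2.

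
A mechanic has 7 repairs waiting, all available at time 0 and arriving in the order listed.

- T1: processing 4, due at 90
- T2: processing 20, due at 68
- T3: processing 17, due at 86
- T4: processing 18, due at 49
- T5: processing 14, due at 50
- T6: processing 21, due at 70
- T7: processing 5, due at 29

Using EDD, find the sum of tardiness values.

EDD (increasing due date): T7 T4 T5 T2 T6 T3 T1.
T7: 0→5, due 29, tardiness 0
T4: 5→23, due 49, tardiness 0
T5: 23→37, due 50, tardiness 0
T2: 37→57, due 68, tardiness 0
T6: 57→78, due 70, tardiness 8
T3: 78→95, due 86, tardiness 9
T1: 95→99, due 90, tardiness 9
Sum = 0+0+0+0+8+9+9 = 26.

26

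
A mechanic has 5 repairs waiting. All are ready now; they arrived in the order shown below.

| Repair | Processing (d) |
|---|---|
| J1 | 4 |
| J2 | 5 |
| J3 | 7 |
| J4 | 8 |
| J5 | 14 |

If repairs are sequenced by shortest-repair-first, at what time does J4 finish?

24

SPT (increasing processing time): J1 J2 J3 J4 J5.
J1: 0→4
J2: 4→9
J3: 9→16
J4: 16→24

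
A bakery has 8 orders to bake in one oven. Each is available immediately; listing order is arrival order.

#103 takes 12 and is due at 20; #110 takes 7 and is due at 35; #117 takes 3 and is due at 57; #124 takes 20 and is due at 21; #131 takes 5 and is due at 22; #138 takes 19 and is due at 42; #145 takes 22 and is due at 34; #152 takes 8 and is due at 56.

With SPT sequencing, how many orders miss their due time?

SPT (increasing processing time): #117 #131 #110 #152 #103 #138 #124 #145.
#117: 0→3, due 57, tardiness 0
#131: 3→8, due 22, tardiness 0
#110: 8→15, due 35, tardiness 0
#152: 15→23, due 56, tardiness 0
#103: 23→35, due 20, tardiness 15
#138: 35→54, due 42, tardiness 12
#124: 54→74, due 21, tardiness 53
#145: 74→96, due 34, tardiness 62
Late orders: 4.

4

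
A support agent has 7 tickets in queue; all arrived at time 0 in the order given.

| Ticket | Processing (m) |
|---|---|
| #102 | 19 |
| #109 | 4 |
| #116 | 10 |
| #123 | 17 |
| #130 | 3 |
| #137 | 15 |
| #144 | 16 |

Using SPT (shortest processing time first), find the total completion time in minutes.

256

SPT (increasing processing time): #130 #109 #116 #137 #144 #123 #102.
#130: 0→3
#109: 3→7
#116: 7→17
#137: 17→32
#144: 32→48
#123: 48→65
#102: 65→84
Sum = 3+7+17+32+48+65+84 = 256.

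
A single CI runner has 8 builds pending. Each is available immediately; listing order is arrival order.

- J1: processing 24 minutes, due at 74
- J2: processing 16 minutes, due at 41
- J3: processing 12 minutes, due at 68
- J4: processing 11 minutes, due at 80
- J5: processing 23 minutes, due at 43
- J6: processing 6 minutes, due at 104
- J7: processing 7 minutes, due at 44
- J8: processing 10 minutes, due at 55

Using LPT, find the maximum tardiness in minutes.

59

LPT (decreasing processing time): J1 J5 J2 J3 J4 J8 J7 J6.
J1: 0→24, due 74, tardiness 0
J5: 24→47, due 43, tardiness 4
J2: 47→63, due 41, tardiness 22
J3: 63→75, due 68, tardiness 7
J4: 75→86, due 80, tardiness 6
J8: 86→96, due 55, tardiness 41
J7: 96→103, due 44, tardiness 59
J6: 103→109, due 104, tardiness 5
Maximum = 59.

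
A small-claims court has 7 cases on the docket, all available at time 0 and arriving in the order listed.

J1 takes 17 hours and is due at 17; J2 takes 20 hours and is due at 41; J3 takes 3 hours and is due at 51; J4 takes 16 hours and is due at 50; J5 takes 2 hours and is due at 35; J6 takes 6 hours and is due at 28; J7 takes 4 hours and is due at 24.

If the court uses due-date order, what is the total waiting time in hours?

EDD (increasing due date): J1 J7 J6 J5 J2 J4 J3.
J1: waits 0, runs 0→17
J7: waits 17, runs 17→21
J6: waits 21, runs 21→27
J5: waits 27, runs 27→29
J2: waits 29, runs 29→49
J4: waits 49, runs 49→65
J3: waits 65, runs 65→68
Sum = 0+17+21+27+29+49+65 = 208.

208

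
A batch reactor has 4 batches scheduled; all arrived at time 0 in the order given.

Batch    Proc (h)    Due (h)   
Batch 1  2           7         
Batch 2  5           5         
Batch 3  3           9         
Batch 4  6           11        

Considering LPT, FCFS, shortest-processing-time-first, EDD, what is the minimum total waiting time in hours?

17

LPT (decreasing processing time): Batch 4 Batch 2 Batch 3 Batch 1.
Batch 4: waits 0, runs 0→6
Batch 2: waits 6, runs 6→11
Batch 3: waits 11, runs 11→14
Batch 1: waits 14, runs 14→16
Sum = 0+6+11+14 = 31.
FIFO (arrival order): Batch 1 Batch 2 Batch 3 Batch 4.
Batch 1: waits 0, runs 0→2
Batch 2: waits 2, runs 2→7
Batch 3: waits 7, runs 7→10
Batch 4: waits 10, runs 10→16
Sum = 0+2+7+10 = 19.
SPT (increasing processing time): Batch 1 Batch 3 Batch 2 Batch 4.
Batch 1: waits 0, runs 0→2
Batch 3: waits 2, runs 2→5
Batch 2: waits 5, runs 5→10
Batch 4: waits 10, runs 10→16
Sum = 0+2+5+10 = 17.
EDD (increasing due date): Batch 2 Batch 1 Batch 3 Batch 4.
Batch 2: waits 0, runs 0→5
Batch 1: waits 5, runs 5→7
Batch 3: waits 7, runs 7→10
Batch 4: waits 10, runs 10→16
Sum = 0+5+7+10 = 22.
LPT 31, FIFO 19, SPT 17, EDD 22 → minimum 17.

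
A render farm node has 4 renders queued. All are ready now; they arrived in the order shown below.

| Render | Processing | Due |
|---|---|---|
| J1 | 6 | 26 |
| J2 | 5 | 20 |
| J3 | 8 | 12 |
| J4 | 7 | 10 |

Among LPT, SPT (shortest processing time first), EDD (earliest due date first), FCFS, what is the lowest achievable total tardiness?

LPT (decreasing processing time): J3 J4 J1 J2.
J3: 0→8, due 12, tardiness 0
J4: 8→15, due 10, tardiness 5
J1: 15→21, due 26, tardiness 0
J2: 21→26, due 20, tardiness 6
Sum = 0+5+0+6 = 11.
SPT (increasing processing time): J2 J1 J4 J3.
J2: 0→5, due 20, tardiness 0
J1: 5→11, due 26, tardiness 0
J4: 11→18, due 10, tardiness 8
J3: 18→26, due 12, tardiness 14
Sum = 0+0+8+14 = 22.
EDD (increasing due date): J4 J3 J2 J1.
J4: 0→7, due 10, tardiness 0
J3: 7→15, due 12, tardiness 3
J2: 15→20, due 20, tardiness 0
J1: 20→26, due 26, tardiness 0
Sum = 0+3+0+0 = 3.
FIFO (arrival order): J1 J2 J3 J4.
J1: 0→6, due 26, tardiness 0
J2: 6→11, due 20, tardiness 0
J3: 11→19, due 12, tardiness 7
J4: 19→26, due 10, tardiness 16
Sum = 0+0+7+16 = 23.
LPT 11, SPT 22, EDD 3, FIFO 23 → minimum 3.

3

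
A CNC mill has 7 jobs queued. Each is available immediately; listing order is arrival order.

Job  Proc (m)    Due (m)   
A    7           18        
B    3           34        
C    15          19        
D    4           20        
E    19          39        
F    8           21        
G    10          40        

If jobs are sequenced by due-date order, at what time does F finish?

34

EDD (increasing due date): A C D F B E G.
A: 0→7
C: 7→22
D: 22→26
F: 26→34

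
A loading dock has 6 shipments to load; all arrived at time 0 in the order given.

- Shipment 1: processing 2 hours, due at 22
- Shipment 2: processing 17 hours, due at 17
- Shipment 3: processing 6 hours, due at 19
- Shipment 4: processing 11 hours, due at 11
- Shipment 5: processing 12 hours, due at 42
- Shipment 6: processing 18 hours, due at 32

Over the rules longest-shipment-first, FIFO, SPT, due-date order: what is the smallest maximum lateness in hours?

LPT (decreasing processing time): Shipment 6 Shipment 2 Shipment 5 Shipment 4 Shipment 3 Shipment 1.
Shipment 6: 0→18, due 32, lateness -14
Shipment 2: 18→35, due 17, lateness 18
Shipment 5: 35→47, due 42, lateness 5
Shipment 4: 47→58, due 11, lateness 47
Shipment 3: 58→64, due 19, lateness 45
Shipment 1: 64→66, due 22, lateness 44
Maximum = 47.
FIFO (arrival order): Shipment 1 Shipment 2 Shipment 3 Shipment 4 Shipment 5 Shipment 6.
Shipment 1: 0→2, due 22, lateness -20
Shipment 2: 2→19, due 17, lateness 2
Shipment 3: 19→25, due 19, lateness 6
Shipment 4: 25→36, due 11, lateness 25
Shipment 5: 36→48, due 42, lateness 6
Shipment 6: 48→66, due 32, lateness 34
Maximum = 34.
SPT (increasing processing time): Shipment 1 Shipment 3 Shipment 4 Shipment 5 Shipment 2 Shipment 6.
Shipment 1: 0→2, due 22, lateness -20
Shipment 3: 2→8, due 19, lateness -11
Shipment 4: 8→19, due 11, lateness 8
Shipment 5: 19→31, due 42, lateness -11
Shipment 2: 31→48, due 17, lateness 31
Shipment 6: 48→66, due 32, lateness 34
Maximum = 34.
EDD (increasing due date): Shipment 4 Shipment 2 Shipment 3 Shipment 1 Shipment 6 Shipment 5.
Shipment 4: 0→11, due 11, lateness 0
Shipment 2: 11→28, due 17, lateness 11
Shipment 3: 28→34, due 19, lateness 15
Shipment 1: 34→36, due 22, lateness 14
Shipment 6: 36→54, due 32, lateness 22
Shipment 5: 54→66, due 42, lateness 24
Maximum = 24.
LPT 47, FIFO 34, SPT 34, EDD 24 → minimum 24.

24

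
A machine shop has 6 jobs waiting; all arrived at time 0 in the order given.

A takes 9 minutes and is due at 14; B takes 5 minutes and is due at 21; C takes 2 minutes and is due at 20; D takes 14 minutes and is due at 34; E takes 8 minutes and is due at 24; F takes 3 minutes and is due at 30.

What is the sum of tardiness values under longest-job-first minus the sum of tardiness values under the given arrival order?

LPT (decreasing processing time): D A E B F C.
D: 0→14, due 34, tardiness 0
A: 14→23, due 14, tardiness 9
E: 23→31, due 24, tardiness 7
B: 31→36, due 21, tardiness 15
F: 36→39, due 30, tardiness 9
C: 39→41, due 20, tardiness 21
Sum = 0+9+7+15+9+21 = 61.
FIFO (arrival order): A B C D E F.
A: 0→9, due 14, tardiness 0
B: 9→14, due 21, tardiness 0
C: 14→16, due 20, tardiness 0
D: 16→30, due 34, tardiness 0
E: 30→38, due 24, tardiness 14
F: 38→41, due 30, tardiness 11
Sum = 0+0+0+0+14+11 = 25.
Difference = 61 − 25 = 36.

36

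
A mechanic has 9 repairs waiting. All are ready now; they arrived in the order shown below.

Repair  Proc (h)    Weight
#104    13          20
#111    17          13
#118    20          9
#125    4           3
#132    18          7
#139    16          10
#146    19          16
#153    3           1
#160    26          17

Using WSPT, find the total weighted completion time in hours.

5963

WSPT (decreasing weight/processing-time ratio): #104 #146 #111 #125 #160 #139 #118 #132 #153.
#104: finishes 13, weight 20, w·C = 260
#146: finishes 32, weight 16, w·C = 512
#111: finishes 49, weight 13, w·C = 637
#125: finishes 53, weight 3, w·C = 159
#160: finishes 79, weight 17, w·C = 1343
#139: finishes 95, weight 10, w·C = 950
#118: finishes 115, weight 9, w·C = 1035
#132: finishes 133, weight 7, w·C = 931
#153: finishes 136, weight 1, w·C = 136
Sum = 260+512+637+159+1343+950+1035+931+136 = 5963.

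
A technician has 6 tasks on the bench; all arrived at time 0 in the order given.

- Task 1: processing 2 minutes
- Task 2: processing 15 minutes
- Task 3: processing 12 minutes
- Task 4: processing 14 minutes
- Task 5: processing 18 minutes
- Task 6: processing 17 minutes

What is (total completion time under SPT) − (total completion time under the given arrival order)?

-5

SPT (increasing processing time): Task 1 Task 3 Task 4 Task 2 Task 6 Task 5.
Task 1: 0→2
Task 3: 2→14
Task 4: 14→28
Task 2: 28→43
Task 6: 43→60
Task 5: 60→78
Sum = 2+14+28+43+60+78 = 225.
FIFO (arrival order): Task 1 Task 2 Task 3 Task 4 Task 5 Task 6.
Task 1: 0→2
Task 2: 2→17
Task 3: 17→29
Task 4: 29→43
Task 5: 43→61
Task 6: 61→78
Sum = 2+17+29+43+61+78 = 230.
Difference = 225 − 230 = -5.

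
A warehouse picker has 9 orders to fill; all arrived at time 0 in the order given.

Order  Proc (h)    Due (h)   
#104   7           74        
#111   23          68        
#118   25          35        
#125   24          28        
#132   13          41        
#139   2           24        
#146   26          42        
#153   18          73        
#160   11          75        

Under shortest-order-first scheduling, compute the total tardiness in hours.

SPT (increasing processing time): #139 #104 #160 #132 #153 #111 #125 #118 #146.
#139: 0→2, due 24, tardiness 0
#104: 2→9, due 74, tardiness 0
#160: 9→20, due 75, tardiness 0
#132: 20→33, due 41, tardiness 0
#153: 33→51, due 73, tardiness 0
#111: 51→74, due 68, tardiness 6
#125: 74→98, due 28, tardiness 70
#118: 98→123, due 35, tardiness 88
#146: 123→149, due 42, tardiness 107
Sum = 0+0+0+0+0+6+70+88+107 = 271.

271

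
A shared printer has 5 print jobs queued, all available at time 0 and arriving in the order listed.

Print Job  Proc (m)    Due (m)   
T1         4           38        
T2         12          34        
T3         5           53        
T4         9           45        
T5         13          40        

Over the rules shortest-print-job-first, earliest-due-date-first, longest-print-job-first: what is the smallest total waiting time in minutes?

61

SPT (increasing processing time): T1 T3 T4 T2 T5.
T1: waits 0, runs 0→4
T3: waits 4, runs 4→9
T4: waits 9, runs 9→18
T2: waits 18, runs 18→30
T5: waits 30, runs 30→43
Sum = 0+4+9+18+30 = 61.
EDD (increasing due date): T2 T1 T5 T4 T3.
T2: waits 0, runs 0→12
T1: waits 12, runs 12→16
T5: waits 16, runs 16→29
T4: waits 29, runs 29→38
T3: waits 38, runs 38→43
Sum = 0+12+16+29+38 = 95.
LPT (decreasing processing time): T5 T2 T4 T3 T1.
T5: waits 0, runs 0→13
T2: waits 13, runs 13→25
T4: waits 25, runs 25→34
T3: waits 34, runs 34→39
T1: waits 39, runs 39→43
Sum = 0+13+25+34+39 = 111.
SPT 61, EDD 95, LPT 111 → minimum 61.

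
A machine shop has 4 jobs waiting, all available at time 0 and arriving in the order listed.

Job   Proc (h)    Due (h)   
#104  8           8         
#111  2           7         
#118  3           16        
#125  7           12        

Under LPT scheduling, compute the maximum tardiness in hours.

13

LPT (decreasing processing time): #104 #125 #118 #111.
#104: 0→8, due 8, tardiness 0
#125: 8→15, due 12, tardiness 3
#118: 15→18, due 16, tardiness 2
#111: 18→20, due 7, tardiness 13
Maximum = 13.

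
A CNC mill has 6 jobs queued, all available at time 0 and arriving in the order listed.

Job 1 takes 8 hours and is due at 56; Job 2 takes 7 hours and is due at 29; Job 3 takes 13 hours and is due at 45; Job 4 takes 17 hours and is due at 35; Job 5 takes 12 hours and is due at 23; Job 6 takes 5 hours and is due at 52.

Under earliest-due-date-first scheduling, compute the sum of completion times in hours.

232

EDD (increasing due date): Job 5 Job 2 Job 4 Job 3 Job 6 Job 1.
Job 5: 0→12
Job 2: 12→19
Job 4: 19→36
Job 3: 36→49
Job 6: 49→54
Job 1: 54→62
Sum = 12+19+36+49+54+62 = 232.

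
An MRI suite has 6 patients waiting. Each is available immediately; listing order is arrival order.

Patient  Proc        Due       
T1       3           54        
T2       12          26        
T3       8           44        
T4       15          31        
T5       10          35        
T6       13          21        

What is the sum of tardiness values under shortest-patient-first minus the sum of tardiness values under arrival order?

SPT (increasing processing time): T1 T3 T5 T2 T6 T4.
T1: 0→3, due 54, tardiness 0
T3: 3→11, due 44, tardiness 0
T5: 11→21, due 35, tardiness 0
T2: 21→33, due 26, tardiness 7
T6: 33→46, due 21, tardiness 25
T4: 46→61, due 31, tardiness 30
Sum = 0+0+0+7+25+30 = 62.
FIFO (arrival order): T1 T2 T3 T4 T5 T6.
T1: 0→3, due 54, tardiness 0
T2: 3→15, due 26, tardiness 0
T3: 15→23, due 44, tardiness 0
T4: 23→38, due 31, tardiness 7
T5: 38→48, due 35, tardiness 13
T6: 48→61, due 21, tardiness 40
Sum = 0+0+0+7+13+40 = 60.
Difference = 62 − 60 = 2.

2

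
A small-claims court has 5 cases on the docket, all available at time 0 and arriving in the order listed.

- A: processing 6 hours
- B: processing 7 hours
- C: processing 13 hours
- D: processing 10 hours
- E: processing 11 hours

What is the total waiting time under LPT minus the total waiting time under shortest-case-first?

36

LPT (decreasing processing time): C E D B A.
C: waits 0, runs 0→13
E: waits 13, runs 13→24
D: waits 24, runs 24→34
B: waits 34, runs 34→41
A: waits 41, runs 41→47
Sum = 0+13+24+34+41 = 112.
SPT (increasing processing time): A B D E C.
A: waits 0, runs 0→6
B: waits 6, runs 6→13
D: waits 13, runs 13→23
E: waits 23, runs 23→34
C: waits 34, runs 34→47
Sum = 0+6+13+23+34 = 76.
Difference = 112 − 76 = 36.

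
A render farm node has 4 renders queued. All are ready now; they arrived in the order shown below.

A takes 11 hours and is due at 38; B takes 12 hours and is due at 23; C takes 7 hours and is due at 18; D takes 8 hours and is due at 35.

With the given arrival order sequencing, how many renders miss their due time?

2

FIFO (arrival order): A B C D.
A: 0→11, due 38, tardiness 0
B: 11→23, due 23, tardiness 0
C: 23→30, due 18, tardiness 12
D: 30→38, due 35, tardiness 3
Late renders: 2.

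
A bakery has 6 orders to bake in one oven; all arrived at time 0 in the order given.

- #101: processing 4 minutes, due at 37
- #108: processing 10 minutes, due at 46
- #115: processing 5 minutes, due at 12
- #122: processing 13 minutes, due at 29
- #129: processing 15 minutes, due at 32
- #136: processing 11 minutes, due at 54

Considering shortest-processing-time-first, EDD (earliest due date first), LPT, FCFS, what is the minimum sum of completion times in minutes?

163

SPT (increasing processing time): #101 #115 #108 #136 #122 #129.
#101: 0→4
#115: 4→9
#108: 9→19
#136: 19→30
#122: 30→43
#129: 43→58
Sum = 4+9+19+30+43+58 = 163.
EDD (increasing due date): #115 #122 #129 #101 #108 #136.
#115: 0→5
#122: 5→18
#129: 18→33
#101: 33→37
#108: 37→47
#136: 47→58
Sum = 5+18+33+37+47+58 = 198.
LPT (decreasing processing time): #129 #122 #136 #108 #115 #101.
#129: 0→15
#122: 15→28
#136: 28→39
#108: 39→49
#115: 49→54
#101: 54→58
Sum = 15+28+39+49+54+58 = 243.
FIFO (arrival order): #101 #108 #115 #122 #129 #136.
#101: 0→4
#108: 4→14
#115: 14→19
#122: 19→32
#129: 32→47
#136: 47→58
Sum = 4+14+19+32+47+58 = 174.
SPT 163, EDD 198, LPT 243, FIFO 174 → minimum 163.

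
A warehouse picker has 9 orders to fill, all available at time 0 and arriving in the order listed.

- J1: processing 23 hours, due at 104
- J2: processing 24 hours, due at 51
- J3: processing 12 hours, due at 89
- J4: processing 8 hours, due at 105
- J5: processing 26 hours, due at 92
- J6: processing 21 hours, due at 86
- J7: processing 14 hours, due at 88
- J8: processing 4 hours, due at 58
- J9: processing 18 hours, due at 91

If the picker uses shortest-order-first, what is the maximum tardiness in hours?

73

SPT (increasing processing time): J8 J4 J3 J7 J9 J6 J1 J2 J5.
J8: 0→4, due 58, tardiness 0
J4: 4→12, due 105, tardiness 0
J3: 12→24, due 89, tardiness 0
J7: 24→38, due 88, tardiness 0
J9: 38→56, due 91, tardiness 0
J6: 56→77, due 86, tardiness 0
J1: 77→100, due 104, tardiness 0
J2: 100→124, due 51, tardiness 73
J5: 124→150, due 92, tardiness 58
Maximum = 73.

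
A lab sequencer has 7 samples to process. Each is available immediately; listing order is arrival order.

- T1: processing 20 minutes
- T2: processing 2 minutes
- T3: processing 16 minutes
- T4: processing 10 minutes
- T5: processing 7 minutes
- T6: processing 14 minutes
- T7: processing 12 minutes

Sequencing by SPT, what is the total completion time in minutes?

248

SPT (increasing processing time): T2 T5 T4 T7 T6 T3 T1.
T2: 0→2
T5: 2→9
T4: 9→19
T7: 19→31
T6: 31→45
T3: 45→61
T1: 61→81
Sum = 2+9+19+31+45+61+81 = 248.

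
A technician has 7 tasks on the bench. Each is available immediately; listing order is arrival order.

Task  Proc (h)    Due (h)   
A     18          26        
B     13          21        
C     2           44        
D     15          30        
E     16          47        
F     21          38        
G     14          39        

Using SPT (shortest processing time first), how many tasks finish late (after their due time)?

4

SPT (increasing processing time): C B G D E A F.
C: 0→2, due 44, tardiness 0
B: 2→15, due 21, tardiness 0
G: 15→29, due 39, tardiness 0
D: 29→44, due 30, tardiness 14
E: 44→60, due 47, tardiness 13
A: 60→78, due 26, tardiness 52
F: 78→99, due 38, tardiness 61
Late tasks: 4.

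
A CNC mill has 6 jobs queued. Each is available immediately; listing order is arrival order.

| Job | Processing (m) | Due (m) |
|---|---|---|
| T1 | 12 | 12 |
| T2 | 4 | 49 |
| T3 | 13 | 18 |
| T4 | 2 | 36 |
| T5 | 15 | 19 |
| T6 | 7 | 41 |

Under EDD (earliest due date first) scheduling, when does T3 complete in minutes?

EDD (increasing due date): T1 T3 T5 T4 T6 T2.
T1: 0→12
T3: 12→25

25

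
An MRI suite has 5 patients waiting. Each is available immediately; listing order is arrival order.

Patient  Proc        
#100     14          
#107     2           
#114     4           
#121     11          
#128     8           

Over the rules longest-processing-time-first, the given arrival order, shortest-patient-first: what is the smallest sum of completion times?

LPT (decreasing processing time): #100 #121 #128 #114 #107.
#100: 0→14
#121: 14→25
#128: 25→33
#114: 33→37
#107: 37→39
Sum = 14+25+33+37+39 = 148.
FIFO (arrival order): #100 #107 #114 #121 #128.
#100: 0→14
#107: 14→16
#114: 16→20
#121: 20→31
#128: 31→39
Sum = 14+16+20+31+39 = 120.
SPT (increasing processing time): #107 #114 #128 #121 #100.
#107: 0→2
#114: 2→6
#128: 6→14
#121: 14→25
#100: 25→39
Sum = 2+6+14+25+39 = 86.
LPT 148, FIFO 120, SPT 86 → minimum 86.

86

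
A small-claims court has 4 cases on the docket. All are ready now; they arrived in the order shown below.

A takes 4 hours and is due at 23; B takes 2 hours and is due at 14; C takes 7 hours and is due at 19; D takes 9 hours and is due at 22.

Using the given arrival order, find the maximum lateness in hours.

0

FIFO (arrival order): A B C D.
A: 0→4, due 23, lateness -19
B: 4→6, due 14, lateness -8
C: 6→13, due 19, lateness -6
D: 13→22, due 22, lateness 0
Maximum = 0.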